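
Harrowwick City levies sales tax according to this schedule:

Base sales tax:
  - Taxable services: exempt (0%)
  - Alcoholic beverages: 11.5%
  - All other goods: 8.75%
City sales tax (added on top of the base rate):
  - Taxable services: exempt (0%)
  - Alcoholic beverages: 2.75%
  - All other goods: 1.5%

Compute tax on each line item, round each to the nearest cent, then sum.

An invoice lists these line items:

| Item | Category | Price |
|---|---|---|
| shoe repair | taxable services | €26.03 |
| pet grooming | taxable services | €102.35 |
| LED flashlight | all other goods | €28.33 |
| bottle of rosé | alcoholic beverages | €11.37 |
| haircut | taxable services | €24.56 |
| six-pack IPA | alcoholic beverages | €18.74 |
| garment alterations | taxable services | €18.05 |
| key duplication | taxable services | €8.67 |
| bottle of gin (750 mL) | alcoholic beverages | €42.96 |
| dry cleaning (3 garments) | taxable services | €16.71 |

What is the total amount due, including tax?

Shoe repair €26.03: taxable services → 0% + 0% city = 0% → €0.00
Pet grooming €102.35: taxable services → 0% + 0% city = 0% → €0.00
LED flashlight €28.33: all other goods → 8.75% + 1.5% city = 10.25% → €2.90
Bottle of rosé €11.37: alcoholic beverages → 11.5% + 2.75% city = 14.25% → €1.62
Haircut €24.56: taxable services → 0% + 0% city = 0% → €0.00
Six-pack IPA €18.74: alcoholic beverages → 11.5% + 2.75% city = 14.25% → €2.67
Garment alterations €18.05: taxable services → 0% + 0% city = 0% → €0.00
Key duplication €8.67: taxable services → 0% + 0% city = 0% → €0.00
Bottle of gin (750 mL) €42.96: alcoholic beverages → 11.5% + 2.75% city = 14.25% → €6.12
Dry cleaning (3 garments) €16.71: taxable services → 0% + 0% city = 0% → €0.00
Subtotal = €297.77; tax = €13.31; total due = €311.08

€311.08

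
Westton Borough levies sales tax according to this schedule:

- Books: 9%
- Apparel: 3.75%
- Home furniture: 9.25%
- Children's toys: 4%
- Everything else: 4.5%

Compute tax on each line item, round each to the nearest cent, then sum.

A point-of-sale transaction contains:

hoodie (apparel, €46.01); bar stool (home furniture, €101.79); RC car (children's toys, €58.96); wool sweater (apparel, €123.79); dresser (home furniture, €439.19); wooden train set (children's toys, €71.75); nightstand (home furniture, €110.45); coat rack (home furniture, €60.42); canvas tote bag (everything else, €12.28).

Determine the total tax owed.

€78.01

Hoodie €46.01: apparel → 3.75% → €1.73
Bar stool €101.79: home furniture → 9.25% → €9.42
RC car €58.96: children's toys → 4% → €2.36
Wool sweater €123.79: apparel → 3.75% → €4.64
Dresser €439.19: home furniture → 9.25% → €40.63
Wooden train set €71.75: children's toys → 4% → €2.87
Nightstand €110.45: home furniture → 9.25% → €10.22
Coat rack €60.42: home furniture → 9.25% → €5.59
Canvas tote bag €12.28: everything else → 4.5% → €0.55
Total tax = €1.73 + €9.42 + €2.36 + €4.64 + €40.63 + €2.87 + €10.22 + €5.59 + €0.55 = €78.01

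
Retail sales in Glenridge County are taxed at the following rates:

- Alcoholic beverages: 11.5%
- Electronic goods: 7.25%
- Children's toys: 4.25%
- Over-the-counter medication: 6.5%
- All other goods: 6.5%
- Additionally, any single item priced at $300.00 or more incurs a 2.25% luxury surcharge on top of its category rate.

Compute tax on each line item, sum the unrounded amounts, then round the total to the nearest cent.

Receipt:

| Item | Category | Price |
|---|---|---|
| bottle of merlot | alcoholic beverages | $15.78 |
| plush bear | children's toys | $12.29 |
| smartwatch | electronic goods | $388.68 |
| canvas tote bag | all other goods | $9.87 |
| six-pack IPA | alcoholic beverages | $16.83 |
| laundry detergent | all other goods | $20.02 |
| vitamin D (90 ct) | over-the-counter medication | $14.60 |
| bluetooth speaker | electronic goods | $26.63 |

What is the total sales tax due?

Bottle of merlot $15.78: alcoholic beverages → 11.5% → $1.8147
Plush bear $12.29: children's toys → 4.25% → $0.522325
Smartwatch $388.68: electronic goods → 7.25% + 2.25% surcharge = 9.5% → $36.9246
Canvas tote bag $9.87: all other goods → 6.5% → $0.64155
Six-pack IPA $16.83: alcoholic beverages → 11.5% → $1.93545
Laundry detergent $20.02: all other goods → 6.5% → $1.3013
Vitamin D (90 ct) $14.60: over-the-counter medication → 6.5% → $0.949
Bluetooth speaker $26.63: electronic goods → 7.25% → $1.930675
Unrounded tax sum = $46.0196 → $46.02

$46.02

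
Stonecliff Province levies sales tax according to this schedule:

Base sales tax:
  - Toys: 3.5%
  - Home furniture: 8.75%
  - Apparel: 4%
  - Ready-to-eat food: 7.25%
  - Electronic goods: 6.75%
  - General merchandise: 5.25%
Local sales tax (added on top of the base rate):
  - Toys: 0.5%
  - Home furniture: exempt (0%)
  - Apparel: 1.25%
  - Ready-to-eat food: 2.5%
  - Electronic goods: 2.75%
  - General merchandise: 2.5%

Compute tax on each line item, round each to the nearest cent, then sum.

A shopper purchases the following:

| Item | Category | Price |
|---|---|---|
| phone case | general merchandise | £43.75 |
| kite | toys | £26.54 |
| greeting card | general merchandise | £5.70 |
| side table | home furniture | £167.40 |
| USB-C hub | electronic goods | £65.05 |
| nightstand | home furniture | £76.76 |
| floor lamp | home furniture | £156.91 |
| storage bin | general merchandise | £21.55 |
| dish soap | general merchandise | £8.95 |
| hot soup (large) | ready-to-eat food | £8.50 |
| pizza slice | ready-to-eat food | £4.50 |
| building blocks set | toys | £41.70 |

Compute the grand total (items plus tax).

Phone case £43.75: general merchandise → 5.25% + 2.5% local = 7.75% → £3.39
Kite £26.54: toys → 3.5% + 0.5% local = 4% → £1.06
Greeting card £5.70: general merchandise → 5.25% + 2.5% local = 7.75% → £0.44
Side table £167.40: home furniture → 8.75% + 0% local = 8.75% → £14.65
USB-C hub £65.05: electronic goods → 6.75% + 2.75% local = 9.5% → £6.18
Nightstand £76.76: home furniture → 8.75% + 0% local = 8.75% → £6.72
Floor lamp £156.91: home furniture → 8.75% + 0% local = 8.75% → £13.73
Storage bin £21.55: general merchandise → 5.25% + 2.5% local = 7.75% → £1.67
Dish soap £8.95: general merchandise → 5.25% + 2.5% local = 7.75% → £0.69
Hot soup (large) £8.50: ready-to-eat food → 7.25% + 2.5% local = 9.75% → £0.83
Pizza slice £4.50: ready-to-eat food → 7.25% + 2.5% local = 9.75% → £0.44
Building blocks set £41.70: toys → 3.5% + 0.5% local = 4% → £1.67
Subtotal = £627.31; tax = £51.47; total due = £678.78

£678.78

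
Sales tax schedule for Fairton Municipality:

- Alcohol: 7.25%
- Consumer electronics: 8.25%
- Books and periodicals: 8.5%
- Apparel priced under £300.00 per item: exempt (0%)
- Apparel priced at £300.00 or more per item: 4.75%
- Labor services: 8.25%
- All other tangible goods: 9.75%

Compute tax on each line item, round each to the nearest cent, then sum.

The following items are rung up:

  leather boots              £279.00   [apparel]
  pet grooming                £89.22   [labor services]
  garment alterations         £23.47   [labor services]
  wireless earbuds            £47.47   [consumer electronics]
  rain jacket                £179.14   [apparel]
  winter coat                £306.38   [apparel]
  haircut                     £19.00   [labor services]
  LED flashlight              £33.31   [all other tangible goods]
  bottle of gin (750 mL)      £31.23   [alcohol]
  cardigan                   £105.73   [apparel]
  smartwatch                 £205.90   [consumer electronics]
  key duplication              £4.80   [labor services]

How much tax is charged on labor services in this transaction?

Pet grooming £89.22: labor services → 8.25% → £7.36
Garment alterations £23.47: labor services → 8.25% → £1.94
Haircut £19.00: labor services → 8.25% → £1.57
Key duplication £4.80: labor services → 8.25% → £0.40
Tax on labor services = £7.36 + £1.94 + £1.57 + £0.40 = £11.27

£11.27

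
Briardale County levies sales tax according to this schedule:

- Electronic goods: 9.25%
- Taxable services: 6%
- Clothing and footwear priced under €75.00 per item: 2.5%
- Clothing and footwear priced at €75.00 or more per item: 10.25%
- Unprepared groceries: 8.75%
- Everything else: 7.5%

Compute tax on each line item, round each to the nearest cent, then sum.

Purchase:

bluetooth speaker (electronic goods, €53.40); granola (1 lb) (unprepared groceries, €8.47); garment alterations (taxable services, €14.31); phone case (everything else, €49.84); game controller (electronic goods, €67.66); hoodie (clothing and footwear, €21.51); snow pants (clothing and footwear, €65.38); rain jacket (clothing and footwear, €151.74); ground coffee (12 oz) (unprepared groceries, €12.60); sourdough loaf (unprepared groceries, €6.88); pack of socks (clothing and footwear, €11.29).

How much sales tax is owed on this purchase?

Bluetooth speaker €53.40: electronic goods → 9.25% → €4.94
Granola (1 lb) €8.47: unprepared groceries → 8.75% → €0.74
Garment alterations €14.31: taxable services → 6% → €0.86
Phone case €49.84: everything else → 7.5% → €3.74
Game controller €67.66: electronic goods → 9.25% → €6.26
Hoodie €21.51: clothing and footwear, under €75.00 → 2.5% → €0.54
Snow pants €65.38: clothing and footwear, under €75.00 → 2.5% → €1.63
Rain jacket €151.74: clothing and footwear, €75.00 or more → 10.25% → €15.55
Ground coffee (12 oz) €12.60: unprepared groceries → 8.75% → €1.10
Sourdough loaf €6.88: unprepared groceries → 8.75% → €0.60
Pack of socks €11.29: clothing and footwear, under €75.00 → 2.5% → €0.28
Total tax = €4.94 + €0.74 + €0.86 + €3.74 + €6.26 + €0.54 + €1.63 + €15.55 + €1.10 + €0.60 + €0.28 = €36.24

€36.24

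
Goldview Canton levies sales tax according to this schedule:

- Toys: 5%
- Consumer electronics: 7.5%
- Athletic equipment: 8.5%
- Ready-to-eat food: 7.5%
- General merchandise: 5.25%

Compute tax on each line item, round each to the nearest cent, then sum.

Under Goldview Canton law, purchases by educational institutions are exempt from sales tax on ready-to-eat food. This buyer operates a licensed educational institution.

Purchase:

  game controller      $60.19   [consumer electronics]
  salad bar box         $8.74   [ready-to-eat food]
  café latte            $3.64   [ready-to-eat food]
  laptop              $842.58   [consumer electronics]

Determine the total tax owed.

$67.70

Game controller $60.19: consumer electronics → 7.5% → $4.51
Salad bar box $8.74: ready-to-eat food, buyer-exempt → 0% → $0.00
Café latte $3.64: ready-to-eat food, buyer-exempt → 0% → $0.00
Laptop $842.58: consumer electronics → 7.5% → $63.19
Total tax = $4.51 + $63.19 = $67.70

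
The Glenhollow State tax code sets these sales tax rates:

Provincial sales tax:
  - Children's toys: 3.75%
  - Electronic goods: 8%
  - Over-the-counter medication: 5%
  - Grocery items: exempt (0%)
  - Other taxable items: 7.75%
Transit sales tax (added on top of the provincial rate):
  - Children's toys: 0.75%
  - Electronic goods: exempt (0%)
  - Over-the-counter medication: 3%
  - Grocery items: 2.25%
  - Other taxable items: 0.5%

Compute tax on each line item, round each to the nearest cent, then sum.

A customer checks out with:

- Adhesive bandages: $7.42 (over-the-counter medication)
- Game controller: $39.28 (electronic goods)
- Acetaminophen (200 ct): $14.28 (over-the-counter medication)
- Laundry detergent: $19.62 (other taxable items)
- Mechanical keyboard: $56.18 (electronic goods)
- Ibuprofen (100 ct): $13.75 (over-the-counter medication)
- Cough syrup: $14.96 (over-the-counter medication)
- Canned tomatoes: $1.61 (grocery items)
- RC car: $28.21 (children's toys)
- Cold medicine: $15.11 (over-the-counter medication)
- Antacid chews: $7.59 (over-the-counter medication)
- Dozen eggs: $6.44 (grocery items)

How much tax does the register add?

$16.55

Adhesive bandages $7.42: over-the-counter medication → 5% + 3% transit = 8% → $0.59
Game controller $39.28: electronic goods → 8% + 0% transit = 8% → $3.14
Acetaminophen (200 ct) $14.28: over-the-counter medication → 5% + 3% transit = 8% → $1.14
Laundry detergent $19.62: other taxable items → 7.75% + 0.5% transit = 8.25% → $1.62
Mechanical keyboard $56.18: electronic goods → 8% + 0% transit = 8% → $4.49
Ibuprofen (100 ct) $13.75: over-the-counter medication → 5% + 3% transit = 8% → $1.10
Cough syrup $14.96: over-the-counter medication → 5% + 3% transit = 8% → $1.20
Canned tomatoes $1.61: grocery items → 0% + 2.25% transit = 2.25% → $0.04
RC car $28.21: children's toys → 3.75% + 0.75% transit = 4.5% → $1.27
Cold medicine $15.11: over-the-counter medication → 5% + 3% transit = 8% → $1.21
Antacid chews $7.59: over-the-counter medication → 5% + 3% transit = 8% → $0.61
Dozen eggs $6.44: grocery items → 0% + 2.25% transit = 2.25% → $0.14
Total tax = $0.59 + $3.14 + $1.14 + $1.62 + $4.49 + $1.10 + $1.20 + $0.04 + $1.27 + $1.21 + $0.61 + $0.14 = $16.55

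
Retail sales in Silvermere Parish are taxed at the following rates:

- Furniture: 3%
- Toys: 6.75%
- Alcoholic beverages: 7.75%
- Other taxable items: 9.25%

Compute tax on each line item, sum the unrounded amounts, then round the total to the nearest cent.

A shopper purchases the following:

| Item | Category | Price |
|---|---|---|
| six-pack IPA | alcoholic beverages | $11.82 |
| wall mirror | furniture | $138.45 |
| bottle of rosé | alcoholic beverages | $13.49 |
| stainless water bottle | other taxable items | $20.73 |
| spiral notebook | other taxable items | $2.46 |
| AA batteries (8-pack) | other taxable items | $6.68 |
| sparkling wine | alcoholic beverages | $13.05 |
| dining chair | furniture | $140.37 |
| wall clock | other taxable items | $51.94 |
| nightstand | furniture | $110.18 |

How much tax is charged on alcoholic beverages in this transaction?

$2.97

Six-pack IPA $11.82: alcoholic beverages → 7.75% → $0.91605
Bottle of rosé $13.49: alcoholic beverages → 7.75% → $1.045475
Sparkling wine $13.05: alcoholic beverages → 7.75% → $1.011375
Tax on alcoholic beverages: unrounded sum = $2.9729 → $2.97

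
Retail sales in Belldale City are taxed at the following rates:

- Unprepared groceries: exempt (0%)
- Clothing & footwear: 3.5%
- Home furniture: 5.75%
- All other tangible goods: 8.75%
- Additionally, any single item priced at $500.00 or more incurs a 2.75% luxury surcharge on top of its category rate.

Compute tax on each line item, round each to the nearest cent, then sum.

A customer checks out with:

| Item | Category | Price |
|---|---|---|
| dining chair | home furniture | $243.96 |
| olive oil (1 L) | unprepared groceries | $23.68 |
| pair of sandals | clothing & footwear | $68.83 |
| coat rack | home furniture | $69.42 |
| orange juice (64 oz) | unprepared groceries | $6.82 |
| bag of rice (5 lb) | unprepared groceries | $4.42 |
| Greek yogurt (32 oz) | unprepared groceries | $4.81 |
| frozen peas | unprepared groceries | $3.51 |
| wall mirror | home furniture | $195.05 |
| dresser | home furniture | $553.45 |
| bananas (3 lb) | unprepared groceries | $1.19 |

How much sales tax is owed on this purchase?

$78.69

Dining chair $243.96: home furniture → 5.75% → $14.03
Olive oil (1 L) $23.68: unprepared groceries → 0% → $0.00
Pair of sandals $68.83: clothing & footwear → 3.5% → $2.41
Coat rack $69.42: home furniture → 5.75% → $3.99
Orange juice (64 oz) $6.82: unprepared groceries → 0% → $0.00
Bag of rice (5 lb) $4.42: unprepared groceries → 0% → $0.00
Greek yogurt (32 oz) $4.81: unprepared groceries → 0% → $0.00
Frozen peas $3.51: unprepared groceries → 0% → $0.00
Wall mirror $195.05: home furniture → 5.75% → $11.22
Dresser $553.45: home furniture → 5.75% + 2.75% surcharge = 8.5% → $47.04
Bananas (3 lb) $1.19: unprepared groceries → 0% → $0.00
Total tax = $14.03 + $2.41 + $3.99 + $11.22 + $47.04 = $78.69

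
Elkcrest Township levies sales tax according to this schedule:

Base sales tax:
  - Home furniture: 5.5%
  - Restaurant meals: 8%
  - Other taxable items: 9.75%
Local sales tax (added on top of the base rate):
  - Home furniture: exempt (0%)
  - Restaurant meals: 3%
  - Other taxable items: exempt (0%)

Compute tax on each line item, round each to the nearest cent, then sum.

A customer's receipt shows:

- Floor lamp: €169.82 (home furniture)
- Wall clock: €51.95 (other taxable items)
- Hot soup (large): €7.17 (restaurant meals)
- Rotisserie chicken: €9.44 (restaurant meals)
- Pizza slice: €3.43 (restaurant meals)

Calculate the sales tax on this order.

€16.62

Floor lamp €169.82: home furniture → 5.5% + 0% local = 5.5% → €9.34
Wall clock €51.95: other taxable items → 9.75% + 0% local = 9.75% → €5.07
Hot soup (large) €7.17: restaurant meals → 8% + 3% local = 11% → €0.79
Rotisserie chicken €9.44: restaurant meals → 8% + 3% local = 11% → €1.04
Pizza slice €3.43: restaurant meals → 8% + 3% local = 11% → €0.38
Total tax = €9.34 + €5.07 + €0.79 + €1.04 + €0.38 = €16.62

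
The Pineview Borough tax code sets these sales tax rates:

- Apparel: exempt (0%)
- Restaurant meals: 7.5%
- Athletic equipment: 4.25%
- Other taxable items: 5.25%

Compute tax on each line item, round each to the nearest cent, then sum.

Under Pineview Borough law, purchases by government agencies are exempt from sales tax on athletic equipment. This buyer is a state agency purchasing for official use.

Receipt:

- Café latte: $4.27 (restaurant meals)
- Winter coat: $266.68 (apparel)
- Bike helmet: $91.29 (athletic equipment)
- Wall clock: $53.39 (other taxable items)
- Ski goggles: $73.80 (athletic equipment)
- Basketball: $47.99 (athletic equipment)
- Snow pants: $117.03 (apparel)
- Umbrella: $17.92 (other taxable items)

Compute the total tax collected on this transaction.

Café latte $4.27: restaurant meals → 7.5% → $0.32
Winter coat $266.68: apparel → 0% → $0.00
Bike helmet $91.29: athletic equipment, buyer-exempt → 0% → $0.00
Wall clock $53.39: other taxable items → 5.25% → $2.80
Ski goggles $73.80: athletic equipment, buyer-exempt → 0% → $0.00
Basketball $47.99: athletic equipment, buyer-exempt → 0% → $0.00
Snow pants $117.03: apparel → 0% → $0.00
Umbrella $17.92: other taxable items → 5.25% → $0.94
Total tax = $0.32 + $2.80 + $0.94 = $4.06

$4.06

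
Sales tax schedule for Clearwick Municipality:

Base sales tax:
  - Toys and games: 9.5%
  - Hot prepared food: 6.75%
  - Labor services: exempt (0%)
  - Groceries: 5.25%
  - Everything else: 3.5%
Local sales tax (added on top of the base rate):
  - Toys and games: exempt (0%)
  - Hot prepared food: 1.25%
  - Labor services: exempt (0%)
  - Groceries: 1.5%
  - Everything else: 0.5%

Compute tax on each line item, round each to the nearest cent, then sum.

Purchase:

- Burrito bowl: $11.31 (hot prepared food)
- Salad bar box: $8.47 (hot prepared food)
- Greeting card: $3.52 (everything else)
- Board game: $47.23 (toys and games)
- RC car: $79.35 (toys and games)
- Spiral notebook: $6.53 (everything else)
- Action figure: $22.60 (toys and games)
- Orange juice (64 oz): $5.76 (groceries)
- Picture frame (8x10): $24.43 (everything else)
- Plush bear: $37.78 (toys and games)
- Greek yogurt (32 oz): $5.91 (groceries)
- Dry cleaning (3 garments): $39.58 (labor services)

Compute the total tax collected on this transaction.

$21.52

Burrito bowl $11.31: hot prepared food → 6.75% + 1.25% local = 8% → $0.90
Salad bar box $8.47: hot prepared food → 6.75% + 1.25% local = 8% → $0.68
Greeting card $3.52: everything else → 3.5% + 0.5% local = 4% → $0.14
Board game $47.23: toys and games → 9.5% + 0% local = 9.5% → $4.49
RC car $79.35: toys and games → 9.5% + 0% local = 9.5% → $7.54
Spiral notebook $6.53: everything else → 3.5% + 0.5% local = 4% → $0.26
Action figure $22.60: toys and games → 9.5% + 0% local = 9.5% → $2.15
Orange juice (64 oz) $5.76: groceries → 5.25% + 1.5% local = 6.75% → $0.39
Picture frame (8x10) $24.43: everything else → 3.5% + 0.5% local = 4% → $0.98
Plush bear $37.78: toys and games → 9.5% + 0% local = 9.5% → $3.59
Greek yogurt (32 oz) $5.91: groceries → 5.25% + 1.5% local = 6.75% → $0.40
Dry cleaning (3 garments) $39.58: labor services → 0% + 0% local = 0% → $0.00
Total tax = $0.90 + $0.68 + $0.14 + $4.49 + $7.54 + $0.26 + $2.15 + $0.39 + $0.98 + $3.59 + $0.40 = $21.52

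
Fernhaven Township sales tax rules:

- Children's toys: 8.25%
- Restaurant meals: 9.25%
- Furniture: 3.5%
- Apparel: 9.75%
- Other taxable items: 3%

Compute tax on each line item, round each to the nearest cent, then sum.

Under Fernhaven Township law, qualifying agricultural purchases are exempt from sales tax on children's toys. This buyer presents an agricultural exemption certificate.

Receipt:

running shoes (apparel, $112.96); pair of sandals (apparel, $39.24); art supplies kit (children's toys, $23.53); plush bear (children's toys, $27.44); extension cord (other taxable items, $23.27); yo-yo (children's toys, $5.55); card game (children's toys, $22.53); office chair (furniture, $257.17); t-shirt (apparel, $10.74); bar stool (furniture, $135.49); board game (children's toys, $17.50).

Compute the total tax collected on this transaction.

$30.33

Running shoes $112.96: apparel → 9.75% → $11.01
Pair of sandals $39.24: apparel → 9.75% → $3.83
Art supplies kit $23.53: children's toys, buyer-exempt → 0% → $0.00
Plush bear $27.44: children's toys, buyer-exempt → 0% → $0.00
Extension cord $23.27: other taxable items → 3% → $0.70
Yo-yo $5.55: children's toys, buyer-exempt → 0% → $0.00
Card game $22.53: children's toys, buyer-exempt → 0% → $0.00
Office chair $257.17: furniture → 3.5% → $9.00
T-shirt $10.74: apparel → 9.75% → $1.05
Bar stool $135.49: furniture → 3.5% → $4.74
Board game $17.50: children's toys, buyer-exempt → 0% → $0.00
Total tax = $11.01 + $3.83 + $0.70 + $9.00 + $1.05 + $4.74 = $30.33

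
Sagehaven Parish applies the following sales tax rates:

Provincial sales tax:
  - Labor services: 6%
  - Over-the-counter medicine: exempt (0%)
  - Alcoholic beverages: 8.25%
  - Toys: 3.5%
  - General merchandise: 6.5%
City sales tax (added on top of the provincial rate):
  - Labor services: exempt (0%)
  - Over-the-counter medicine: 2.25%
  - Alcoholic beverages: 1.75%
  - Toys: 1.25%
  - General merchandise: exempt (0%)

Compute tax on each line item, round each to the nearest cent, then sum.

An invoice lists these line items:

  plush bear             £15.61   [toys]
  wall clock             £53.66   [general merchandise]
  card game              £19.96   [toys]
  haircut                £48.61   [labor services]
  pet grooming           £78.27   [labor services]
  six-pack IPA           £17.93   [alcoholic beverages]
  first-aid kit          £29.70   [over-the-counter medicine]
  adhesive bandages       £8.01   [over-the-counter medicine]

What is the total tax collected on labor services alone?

£7.62

Haircut £48.61: labor services → 6% + 0% city = 6% → £2.92
Pet grooming £78.27: labor services → 6% + 0% city = 6% → £4.70
Tax on labor services = £2.92 + £4.70 = £7.62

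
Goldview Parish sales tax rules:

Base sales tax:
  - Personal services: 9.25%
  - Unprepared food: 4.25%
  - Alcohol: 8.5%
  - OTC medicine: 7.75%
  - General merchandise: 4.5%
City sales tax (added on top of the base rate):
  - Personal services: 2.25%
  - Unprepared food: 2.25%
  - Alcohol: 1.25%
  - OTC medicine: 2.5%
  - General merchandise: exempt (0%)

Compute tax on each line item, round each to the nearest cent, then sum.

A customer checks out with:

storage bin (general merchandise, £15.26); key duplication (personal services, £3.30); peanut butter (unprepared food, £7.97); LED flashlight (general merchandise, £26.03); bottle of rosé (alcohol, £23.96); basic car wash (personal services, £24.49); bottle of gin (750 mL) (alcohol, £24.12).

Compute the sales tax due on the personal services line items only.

Key duplication £3.30: personal services → 9.25% + 2.25% city = 11.5% → £0.38
Basic car wash £24.49: personal services → 9.25% + 2.25% city = 11.5% → £2.82
Tax on personal services = £0.38 + £2.82 = £3.20

£3.20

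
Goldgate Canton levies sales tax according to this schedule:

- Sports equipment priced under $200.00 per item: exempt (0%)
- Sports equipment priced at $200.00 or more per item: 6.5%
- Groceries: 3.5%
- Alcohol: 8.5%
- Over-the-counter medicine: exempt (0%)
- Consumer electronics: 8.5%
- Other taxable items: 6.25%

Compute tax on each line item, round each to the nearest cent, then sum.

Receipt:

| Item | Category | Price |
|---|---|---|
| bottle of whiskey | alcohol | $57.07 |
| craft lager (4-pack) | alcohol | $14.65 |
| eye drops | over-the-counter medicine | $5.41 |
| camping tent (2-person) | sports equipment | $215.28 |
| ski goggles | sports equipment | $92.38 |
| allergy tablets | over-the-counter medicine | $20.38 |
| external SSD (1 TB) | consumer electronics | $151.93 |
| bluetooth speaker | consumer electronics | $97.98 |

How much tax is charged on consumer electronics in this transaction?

External SSD (1 TB) $151.93: consumer electronics → 8.5% → $12.91
Bluetooth speaker $97.98: consumer electronics → 8.5% → $8.33
Tax on consumer electronics = $12.91 + $8.33 = $21.24

$21.24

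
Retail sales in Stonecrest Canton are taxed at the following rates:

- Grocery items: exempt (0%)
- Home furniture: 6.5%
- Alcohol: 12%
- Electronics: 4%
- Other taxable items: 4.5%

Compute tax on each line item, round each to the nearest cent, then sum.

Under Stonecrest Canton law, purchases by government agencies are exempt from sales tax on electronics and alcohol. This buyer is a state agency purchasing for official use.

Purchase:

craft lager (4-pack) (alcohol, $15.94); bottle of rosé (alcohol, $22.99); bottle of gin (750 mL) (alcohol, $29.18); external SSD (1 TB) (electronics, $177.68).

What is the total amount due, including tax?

$245.79

Craft lager (4-pack) $15.94: alcohol, buyer-exempt → 0% → $0.00
Bottle of rosé $22.99: alcohol, buyer-exempt → 0% → $0.00
Bottle of gin (750 mL) $29.18: alcohol, buyer-exempt → 0% → $0.00
External SSD (1 TB) $177.68: electronics, buyer-exempt → 0% → $0.00
Subtotal = $245.79; tax = $0.00; total due = $245.79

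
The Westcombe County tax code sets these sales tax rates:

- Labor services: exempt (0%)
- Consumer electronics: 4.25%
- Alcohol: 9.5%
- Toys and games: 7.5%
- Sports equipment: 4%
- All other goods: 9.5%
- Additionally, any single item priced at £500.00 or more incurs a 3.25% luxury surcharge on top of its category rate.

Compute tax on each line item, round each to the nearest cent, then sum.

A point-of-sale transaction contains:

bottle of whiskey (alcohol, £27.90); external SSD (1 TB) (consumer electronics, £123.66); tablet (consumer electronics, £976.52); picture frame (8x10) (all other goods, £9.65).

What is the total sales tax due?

Bottle of whiskey £27.90: alcohol → 9.5% → £2.65
External SSD (1 TB) £123.66: consumer electronics → 4.25% → £5.26
Tablet £976.52: consumer electronics → 4.25% + 3.25% surcharge = 7.5% → £73.24
Picture frame (8x10) £9.65: all other goods → 9.5% → £0.92
Total tax = £2.65 + £5.26 + £73.24 + £0.92 = £82.07

£82.07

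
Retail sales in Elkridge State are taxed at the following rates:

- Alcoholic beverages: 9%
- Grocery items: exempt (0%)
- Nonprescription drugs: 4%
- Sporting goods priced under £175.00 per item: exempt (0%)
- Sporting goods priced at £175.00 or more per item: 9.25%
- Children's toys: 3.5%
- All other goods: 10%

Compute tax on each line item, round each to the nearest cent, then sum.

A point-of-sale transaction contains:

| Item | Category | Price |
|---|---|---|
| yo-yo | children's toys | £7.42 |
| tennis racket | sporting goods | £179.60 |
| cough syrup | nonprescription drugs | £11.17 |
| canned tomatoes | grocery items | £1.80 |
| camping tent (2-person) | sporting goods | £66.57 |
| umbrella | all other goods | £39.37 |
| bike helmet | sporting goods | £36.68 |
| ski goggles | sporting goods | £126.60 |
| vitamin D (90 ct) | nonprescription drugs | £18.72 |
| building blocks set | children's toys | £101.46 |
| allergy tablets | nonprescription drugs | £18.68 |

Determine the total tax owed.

Yo-yo £7.42: children's toys → 3.5% → £0.26
Tennis racket £179.60: sporting goods, £175.00 or more → 9.25% → £16.61
Cough syrup £11.17: nonprescription drugs → 4% → £0.45
Canned tomatoes £1.80: grocery items → 0% → £0.00
Camping tent (2-person) £66.57: sporting goods, under £175.00 → 0% → £0.00
Umbrella £39.37: all other goods → 10% → £3.94
Bike helmet £36.68: sporting goods, under £175.00 → 0% → £0.00
Ski goggles £126.60: sporting goods, under £175.00 → 0% → £0.00
Vitamin D (90 ct) £18.72: nonprescription drugs → 4% → £0.75
Building blocks set £101.46: children's toys → 3.5% → £3.55
Allergy tablets £18.68: nonprescription drugs → 4% → £0.75
Total tax = £0.26 + £16.61 + £0.45 + £3.94 + £0.75 + £3.55 + £0.75 = £26.31

£26.31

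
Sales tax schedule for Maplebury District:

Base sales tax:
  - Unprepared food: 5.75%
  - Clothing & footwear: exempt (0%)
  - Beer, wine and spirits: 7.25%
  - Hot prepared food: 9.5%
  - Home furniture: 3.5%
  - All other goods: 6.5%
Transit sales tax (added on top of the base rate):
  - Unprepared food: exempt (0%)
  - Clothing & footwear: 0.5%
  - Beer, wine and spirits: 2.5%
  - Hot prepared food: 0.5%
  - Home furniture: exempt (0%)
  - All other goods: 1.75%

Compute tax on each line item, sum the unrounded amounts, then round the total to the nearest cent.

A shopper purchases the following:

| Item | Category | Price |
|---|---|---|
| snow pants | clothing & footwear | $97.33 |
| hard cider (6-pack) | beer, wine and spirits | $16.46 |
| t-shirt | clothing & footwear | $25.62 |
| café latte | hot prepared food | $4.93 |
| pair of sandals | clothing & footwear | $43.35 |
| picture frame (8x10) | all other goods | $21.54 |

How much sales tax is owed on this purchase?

$4.71

Snow pants $97.33: clothing & footwear → 0% + 0.5% transit = 0.5% → $0.48665
Hard cider (6-pack) $16.46: beer, wine and spirits → 7.25% + 2.5% transit = 9.75% → $1.60485
T-shirt $25.62: clothing & footwear → 0% + 0.5% transit = 0.5% → $0.1281
Café latte $4.93: hot prepared food → 9.5% + 0.5% transit = 10% → $0.493
Pair of sandals $43.35: clothing & footwear → 0% + 0.5% transit = 0.5% → $0.21675
Picture frame (8x10) $21.54: all other goods → 6.5% + 1.75% transit = 8.25% → $1.77705
Unrounded tax sum = $4.7064 → $4.71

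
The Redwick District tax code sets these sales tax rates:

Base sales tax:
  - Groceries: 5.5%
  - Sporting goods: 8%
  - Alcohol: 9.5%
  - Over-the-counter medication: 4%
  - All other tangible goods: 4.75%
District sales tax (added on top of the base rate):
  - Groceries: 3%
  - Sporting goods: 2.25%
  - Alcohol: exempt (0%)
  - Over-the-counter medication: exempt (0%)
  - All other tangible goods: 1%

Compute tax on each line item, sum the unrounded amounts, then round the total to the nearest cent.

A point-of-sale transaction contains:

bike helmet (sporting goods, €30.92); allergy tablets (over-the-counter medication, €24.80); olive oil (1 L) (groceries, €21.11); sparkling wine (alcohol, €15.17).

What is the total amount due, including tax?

Bike helmet €30.92: sporting goods → 8% + 2.25% district = 10.25% → €3.1693
Allergy tablets €24.80: over-the-counter medication → 4% + 0% district = 4% → €0.992
Olive oil (1 L) €21.11: groceries → 5.5% + 3% district = 8.5% → €1.79435
Sparkling wine €15.17: alcohol → 9.5% + 0% district = 9.5% → €1.44115
Subtotal = €92.00; unrounded tax = €7.3968 → €7.40; total due = €99.40

€99.40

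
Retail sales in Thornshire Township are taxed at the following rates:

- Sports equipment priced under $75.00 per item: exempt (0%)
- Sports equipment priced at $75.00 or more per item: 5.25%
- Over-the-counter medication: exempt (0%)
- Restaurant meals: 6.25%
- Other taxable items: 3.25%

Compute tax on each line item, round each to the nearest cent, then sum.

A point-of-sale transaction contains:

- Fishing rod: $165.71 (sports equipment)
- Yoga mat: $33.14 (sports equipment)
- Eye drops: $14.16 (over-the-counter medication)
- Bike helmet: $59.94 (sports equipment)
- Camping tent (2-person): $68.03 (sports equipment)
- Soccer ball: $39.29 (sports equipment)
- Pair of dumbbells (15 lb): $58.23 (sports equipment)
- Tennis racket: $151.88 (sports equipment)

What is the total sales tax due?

$16.67

Fishing rod $165.71: sports equipment, $75.00 or more → 5.25% → $8.70
Yoga mat $33.14: sports equipment, under $75.00 → 0% → $0.00
Eye drops $14.16: over-the-counter medication → 0% → $0.00
Bike helmet $59.94: sports equipment, under $75.00 → 0% → $0.00
Camping tent (2-person) $68.03: sports equipment, under $75.00 → 0% → $0.00
Soccer ball $39.29: sports equipment, under $75.00 → 0% → $0.00
Pair of dumbbells (15 lb) $58.23: sports equipment, under $75.00 → 0% → $0.00
Tennis racket $151.88: sports equipment, $75.00 or more → 5.25% → $7.97
Total tax = $8.70 + $7.97 = $16.67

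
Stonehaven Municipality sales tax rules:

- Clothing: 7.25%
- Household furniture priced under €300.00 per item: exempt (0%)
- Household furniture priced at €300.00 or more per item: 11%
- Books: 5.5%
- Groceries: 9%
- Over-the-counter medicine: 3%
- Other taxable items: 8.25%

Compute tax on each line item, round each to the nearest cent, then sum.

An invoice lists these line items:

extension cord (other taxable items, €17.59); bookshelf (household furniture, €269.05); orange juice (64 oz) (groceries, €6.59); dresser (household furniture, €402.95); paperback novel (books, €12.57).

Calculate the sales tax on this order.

€47.05

Extension cord €17.59: other taxable items → 8.25% → €1.45
Bookshelf €269.05: household furniture, under €300.00 → 0% → €0.00
Orange juice (64 oz) €6.59: groceries → 9% → €0.59
Dresser €402.95: household furniture, €300.00 or more → 11% → €44.32
Paperback novel €12.57: books → 5.5% → €0.69
Total tax = €1.45 + €0.59 + €44.32 + €0.69 = €47.05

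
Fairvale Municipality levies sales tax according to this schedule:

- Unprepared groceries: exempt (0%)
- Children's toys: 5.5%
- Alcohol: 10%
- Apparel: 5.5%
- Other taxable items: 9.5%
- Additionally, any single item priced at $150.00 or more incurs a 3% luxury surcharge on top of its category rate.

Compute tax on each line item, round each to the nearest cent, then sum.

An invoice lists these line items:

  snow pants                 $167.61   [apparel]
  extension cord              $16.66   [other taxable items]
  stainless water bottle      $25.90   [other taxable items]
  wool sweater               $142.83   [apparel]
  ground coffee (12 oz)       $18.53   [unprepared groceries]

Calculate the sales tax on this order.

Snow pants $167.61: apparel → 5.5% + 3% surcharge = 8.5% → $14.25
Extension cord $16.66: other taxable items → 9.5% → $1.58
Stainless water bottle $25.90: other taxable items → 9.5% → $2.46
Wool sweater $142.83: apparel → 5.5% → $7.86
Ground coffee (12 oz) $18.53: unprepared groceries → 0% → $0.00
Total tax = $14.25 + $1.58 + $2.46 + $7.86 = $26.15

$26.15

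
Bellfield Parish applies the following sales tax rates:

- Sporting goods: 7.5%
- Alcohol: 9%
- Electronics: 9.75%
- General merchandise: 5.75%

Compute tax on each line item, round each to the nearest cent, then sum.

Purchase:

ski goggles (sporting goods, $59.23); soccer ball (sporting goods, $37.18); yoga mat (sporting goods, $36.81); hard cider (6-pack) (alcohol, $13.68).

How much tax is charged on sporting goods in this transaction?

$9.99

Ski goggles $59.23: sporting goods → 7.5% → $4.44
Soccer ball $37.18: sporting goods → 7.5% → $2.79
Yoga mat $36.81: sporting goods → 7.5% → $2.76
Tax on sporting goods = $4.44 + $2.79 + $2.76 = $9.99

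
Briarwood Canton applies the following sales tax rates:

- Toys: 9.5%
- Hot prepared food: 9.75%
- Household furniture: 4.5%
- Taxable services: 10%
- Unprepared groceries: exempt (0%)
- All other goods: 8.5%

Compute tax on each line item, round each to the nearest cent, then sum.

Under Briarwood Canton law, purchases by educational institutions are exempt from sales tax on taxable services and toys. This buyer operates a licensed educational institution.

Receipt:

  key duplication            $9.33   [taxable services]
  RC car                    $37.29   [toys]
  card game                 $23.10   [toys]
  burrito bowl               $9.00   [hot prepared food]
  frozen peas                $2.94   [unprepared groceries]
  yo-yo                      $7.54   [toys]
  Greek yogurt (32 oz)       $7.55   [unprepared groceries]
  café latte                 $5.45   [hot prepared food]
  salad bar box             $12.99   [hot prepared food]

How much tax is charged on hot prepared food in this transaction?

Burrito bowl $9.00: hot prepared food → 9.75% → $0.88
Café latte $5.45: hot prepared food → 9.75% → $0.53
Salad bar box $12.99: hot prepared food → 9.75% → $1.27
Tax on hot prepared food = $0.88 + $0.53 + $1.27 = $2.68

$2.68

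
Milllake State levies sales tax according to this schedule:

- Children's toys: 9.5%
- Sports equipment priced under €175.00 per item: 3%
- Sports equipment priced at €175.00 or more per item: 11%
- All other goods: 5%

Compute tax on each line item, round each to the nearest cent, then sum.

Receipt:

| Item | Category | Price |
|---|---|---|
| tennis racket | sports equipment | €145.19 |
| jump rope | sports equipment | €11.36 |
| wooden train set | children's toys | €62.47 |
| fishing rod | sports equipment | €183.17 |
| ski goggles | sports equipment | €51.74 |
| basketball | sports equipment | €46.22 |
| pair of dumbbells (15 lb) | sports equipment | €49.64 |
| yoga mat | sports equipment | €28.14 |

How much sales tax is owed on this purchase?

Tennis racket €145.19: sports equipment, under €175.00 → 3% → €4.36
Jump rope €11.36: sports equipment, under €175.00 → 3% → €0.34
Wooden train set €62.47: children's toys → 9.5% → €5.93
Fishing rod €183.17: sports equipment, €175.00 or more → 11% → €20.15
Ski goggles €51.74: sports equipment, under €175.00 → 3% → €1.55
Basketball €46.22: sports equipment, under €175.00 → 3% → €1.39
Pair of dumbbells (15 lb) €49.64: sports equipment, under €175.00 → 3% → €1.49
Yoga mat €28.14: sports equipment, under €175.00 → 3% → €0.84
Total tax = €4.36 + €0.34 + €5.93 + €20.15 + €1.55 + €1.39 + €1.49 + €0.84 = €36.05

€36.05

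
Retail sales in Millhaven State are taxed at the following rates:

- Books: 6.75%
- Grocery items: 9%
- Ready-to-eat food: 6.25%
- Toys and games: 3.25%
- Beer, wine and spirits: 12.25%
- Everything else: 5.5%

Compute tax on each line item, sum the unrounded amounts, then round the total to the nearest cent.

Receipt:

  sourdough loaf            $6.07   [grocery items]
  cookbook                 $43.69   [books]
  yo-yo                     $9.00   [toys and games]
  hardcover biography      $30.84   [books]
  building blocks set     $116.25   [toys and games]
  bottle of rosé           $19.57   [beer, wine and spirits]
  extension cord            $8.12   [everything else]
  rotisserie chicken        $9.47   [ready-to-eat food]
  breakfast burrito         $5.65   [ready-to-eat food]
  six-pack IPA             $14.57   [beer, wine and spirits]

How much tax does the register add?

$15.22

Sourdough loaf $6.07: grocery items → 9% → $0.5463
Cookbook $43.69: books → 6.75% → $2.949075
Yo-yo $9.00: toys and games → 3.25% → $0.2925
Hardcover biography $30.84: books → 6.75% → $2.0817
Building blocks set $116.25: toys and games → 3.25% → $3.778125
Bottle of rosé $19.57: beer, wine and spirits → 12.25% → $2.397325
Extension cord $8.12: everything else → 5.5% → $0.4466
Rotisserie chicken $9.47: ready-to-eat food → 6.25% → $0.591875
Breakfast burrito $5.65: ready-to-eat food → 6.25% → $0.353125
Six-pack IPA $14.57: beer, wine and spirits → 12.25% → $1.784825
Unrounded tax sum = $15.22145 → $15.22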